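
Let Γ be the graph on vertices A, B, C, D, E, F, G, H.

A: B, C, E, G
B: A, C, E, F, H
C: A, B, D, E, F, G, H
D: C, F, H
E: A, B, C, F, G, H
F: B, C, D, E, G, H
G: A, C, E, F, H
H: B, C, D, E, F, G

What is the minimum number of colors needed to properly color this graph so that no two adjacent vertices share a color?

5

C, E, F, G, H are pairwise adjacent (a clique of size 5), so at least 5 colors are needed.
5 colors suffice: A=3, B=5, C=1, D=2, E=2, F=3, G=5, H=4. No two adjacent vertices share a color.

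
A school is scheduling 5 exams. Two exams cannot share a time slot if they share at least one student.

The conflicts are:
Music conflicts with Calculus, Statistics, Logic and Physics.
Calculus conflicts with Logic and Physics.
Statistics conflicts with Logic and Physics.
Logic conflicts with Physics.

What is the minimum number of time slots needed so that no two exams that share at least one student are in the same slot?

Music, Statistics, Logic, Physics pairwise conflict, so at least 4 time slots are needed.
4 time slots suffice: time slot 1 → {Music}; time slot 2 → {Logic}; time slot 3 → {Physics}; time slot 4 → {Calculus, Statistics}. No two conflicting exams share a time slot.

4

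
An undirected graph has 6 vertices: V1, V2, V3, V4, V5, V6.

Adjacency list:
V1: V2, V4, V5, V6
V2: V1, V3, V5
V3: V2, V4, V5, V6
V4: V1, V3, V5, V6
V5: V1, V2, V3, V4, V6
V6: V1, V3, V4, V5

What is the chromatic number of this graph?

4

V1, V4, V5, V6 form a clique, so at least 4 colors are needed.
4 colors suffice: color 1 → {V5}; color 2 → {V1, V3}; color 3 → {V2, V6}; color 4 → {V4}. No two adjacent vertices share a color.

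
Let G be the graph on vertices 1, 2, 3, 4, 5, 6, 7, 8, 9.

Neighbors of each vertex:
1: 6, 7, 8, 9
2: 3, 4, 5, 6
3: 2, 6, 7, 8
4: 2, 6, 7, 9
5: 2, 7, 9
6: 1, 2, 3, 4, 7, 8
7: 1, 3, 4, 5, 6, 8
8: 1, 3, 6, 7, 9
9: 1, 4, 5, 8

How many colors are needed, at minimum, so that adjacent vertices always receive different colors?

4

1, 6, 7, 8 are pairwise adjacent (a clique of size 4), so at least 4 colors are needed.
4 colors suffice: 1=d, 2=b, 3=d, 4=c, 5=c, 6=a, 7=b, 8=c, 9=a. Each edge has distinct colors on its endpoints.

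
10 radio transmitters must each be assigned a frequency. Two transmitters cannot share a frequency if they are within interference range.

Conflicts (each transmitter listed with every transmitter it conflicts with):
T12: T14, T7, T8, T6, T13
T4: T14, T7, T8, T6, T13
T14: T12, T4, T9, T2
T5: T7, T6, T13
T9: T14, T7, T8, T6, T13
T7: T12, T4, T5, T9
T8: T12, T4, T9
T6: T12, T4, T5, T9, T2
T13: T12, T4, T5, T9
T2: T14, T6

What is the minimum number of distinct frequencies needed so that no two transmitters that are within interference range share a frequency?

2

T6 and T2 conflict, so at least 2 frequencies are needed.
2 frequencies suffice: T12=2, T4=2, T14=1, T5=2, T9=2, T7=1, T8=1, T6=1, T13=1, T2=2. Each listed conflict is separated.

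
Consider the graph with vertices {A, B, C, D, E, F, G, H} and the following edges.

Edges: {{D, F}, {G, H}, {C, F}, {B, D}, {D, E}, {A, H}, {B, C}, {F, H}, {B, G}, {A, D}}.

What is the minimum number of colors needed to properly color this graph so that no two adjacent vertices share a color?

3

The cycle G-H-F-D-B-G has odd length 5, so it cannot be 2-colored; at least 3 colors are needed.
3 colors suffice: A=blue, B=blue, C=red, D=red, E=blue, F=blue, G=green, H=red. Each edge has distinct colors on its endpoints.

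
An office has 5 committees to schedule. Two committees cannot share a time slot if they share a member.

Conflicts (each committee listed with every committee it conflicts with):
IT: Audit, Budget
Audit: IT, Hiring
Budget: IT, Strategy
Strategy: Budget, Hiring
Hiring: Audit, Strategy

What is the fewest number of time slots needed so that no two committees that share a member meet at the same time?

The cycle IT-Audit-Hiring-Strategy-Budget-IT has odd length 5, so it cannot be 2-colored; at least 3 time slots are needed.
Using 3 time slots: IT=1, Audit=2, Budget=2, Strategy=3, Hiring=1. No two conflicting committees share a time slot.

3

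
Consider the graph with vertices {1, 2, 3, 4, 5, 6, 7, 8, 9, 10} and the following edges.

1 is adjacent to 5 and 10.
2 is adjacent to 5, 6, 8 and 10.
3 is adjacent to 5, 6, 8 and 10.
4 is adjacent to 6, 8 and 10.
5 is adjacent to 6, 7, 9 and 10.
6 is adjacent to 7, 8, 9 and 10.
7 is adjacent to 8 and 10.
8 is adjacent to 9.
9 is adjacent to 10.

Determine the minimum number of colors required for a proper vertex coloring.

5, 6, 9, 10 are mutually adjacent (a clique of size 4), so at least 4 colors are needed.
4 colors suffice: 1=blue, 2=yellow, 3=yellow, 4=green, 5=green, 6=blue, 7=yellow, 8=red, 9=yellow, 10=red. Each edge has distinct colors on its endpoints.

4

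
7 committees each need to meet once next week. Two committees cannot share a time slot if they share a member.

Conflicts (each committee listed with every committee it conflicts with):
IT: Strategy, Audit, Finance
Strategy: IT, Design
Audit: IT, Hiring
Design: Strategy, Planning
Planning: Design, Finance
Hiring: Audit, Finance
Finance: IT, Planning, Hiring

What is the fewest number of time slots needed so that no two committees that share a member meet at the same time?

3

The cycle Strategy-IT-Finance-Planning-Design-Strategy has odd length 5, so it cannot be 2-colored; at least 3 time slots are needed.
Using 3 time slots: IT=2, Strategy=3, Audit=1, Design=1, Planning=2, Hiring=2, Finance=1. Each listed conflict is separated.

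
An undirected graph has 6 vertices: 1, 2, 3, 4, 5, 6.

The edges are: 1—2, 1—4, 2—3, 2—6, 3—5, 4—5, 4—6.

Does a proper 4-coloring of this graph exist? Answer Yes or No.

Yes

The chromatic number is 3. The cycle 2-3-5-4-6-2 has odd length 5, so it cannot be 2-colored; at least 3 colors are needed.
3 colors suffice: color a → {2, 4}; color b → {1, 5, 6}; color c → {3}.
Since 4 ≥ 3, a proper 4-coloring certainly exists.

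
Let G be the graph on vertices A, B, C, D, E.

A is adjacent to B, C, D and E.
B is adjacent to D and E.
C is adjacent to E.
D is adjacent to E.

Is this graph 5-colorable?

Yes

The chromatic number is 4. A, B, D, E are pairwise adjacent (a clique of size 4), so at least 4 colors are needed.
A valid assignment using 4 colors: A=blue, B=green, C=green, D=yellow, E=red.
Since 5 ≥ 4, a proper 5-coloring certainly exists.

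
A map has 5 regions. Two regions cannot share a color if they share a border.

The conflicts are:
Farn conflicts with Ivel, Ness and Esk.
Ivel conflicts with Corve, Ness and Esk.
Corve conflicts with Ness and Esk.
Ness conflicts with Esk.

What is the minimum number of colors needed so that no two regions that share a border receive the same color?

Ivel, Corve, Ness, Esk are mutually in conflict, so at least 4 colors are needed.
4 colors suffice: Farn=4, Ivel=3, Corve=4, Ness=2, Esk=1. Each listed conflict is separated.

4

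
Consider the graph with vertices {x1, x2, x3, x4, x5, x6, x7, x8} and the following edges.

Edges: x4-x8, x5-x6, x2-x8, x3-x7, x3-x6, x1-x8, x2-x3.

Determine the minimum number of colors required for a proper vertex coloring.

2

x1 and x8 are adjacent, so at least 2 colors are needed.
2 colors suffice: color R → {x3, x5, x8}; color B → {x1, x2, x4, x6, x7}. Each edge has distinct colors on its endpoints.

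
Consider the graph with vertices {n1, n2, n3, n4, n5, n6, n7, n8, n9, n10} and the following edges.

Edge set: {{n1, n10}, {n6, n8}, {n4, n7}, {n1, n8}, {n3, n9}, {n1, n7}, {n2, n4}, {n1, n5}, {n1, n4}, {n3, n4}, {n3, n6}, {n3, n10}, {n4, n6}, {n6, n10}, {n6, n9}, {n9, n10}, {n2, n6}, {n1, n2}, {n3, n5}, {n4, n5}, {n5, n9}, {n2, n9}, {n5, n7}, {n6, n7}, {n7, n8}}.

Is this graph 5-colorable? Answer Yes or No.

The chromatic number is 4. n1, n4, n5, n7 form a clique, so at least 4 colors are needed.
4 colors suffice: n1=1, n2=3, n3=3, n4=2, n5=4, n6=1, n7=3, n8=2, n9=2, n10=4.
Since 5 ≥ 4, a proper 5-coloring certainly exists.

Yes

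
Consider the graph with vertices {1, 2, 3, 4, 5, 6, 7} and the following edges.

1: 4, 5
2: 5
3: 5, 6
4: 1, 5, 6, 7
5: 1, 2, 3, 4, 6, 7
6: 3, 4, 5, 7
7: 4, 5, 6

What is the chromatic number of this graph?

4

4, 5, 6, 7 form a clique, so at least 4 colors are needed.
4 colors suffice: color red → {5}; color blue → {2, 3, 4}; color green → {1, 6}; color yellow → {7}. No two adjacent vertices share a color.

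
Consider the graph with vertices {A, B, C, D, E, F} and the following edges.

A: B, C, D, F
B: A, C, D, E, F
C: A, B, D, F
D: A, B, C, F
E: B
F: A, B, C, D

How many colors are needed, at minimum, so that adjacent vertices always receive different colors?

A, B, C, D, F are mutually adjacent (a clique of size 5), so at least 5 colors are needed.
5 colors suffice: color 1 → {B}; color 2 → {A, E}; color 3 → {C}; color 4 → {F}; color 5 → {D}. Every edge joins two different colors.

5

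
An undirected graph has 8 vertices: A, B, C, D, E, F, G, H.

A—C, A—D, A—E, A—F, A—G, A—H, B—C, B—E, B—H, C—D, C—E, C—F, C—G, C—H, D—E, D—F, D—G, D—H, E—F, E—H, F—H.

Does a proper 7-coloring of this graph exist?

Yes

The chromatic number is 6. A, C, D, E, F, H are mutually adjacent (a clique of size 6), so at least 6 colors are needed.
A valid assignment using 6 colors: A=3, B=3, C=1, D=5, E=4, F=6, G=2, H=2.
Since 7 ≥ 6, a proper 7-coloring certainly exists.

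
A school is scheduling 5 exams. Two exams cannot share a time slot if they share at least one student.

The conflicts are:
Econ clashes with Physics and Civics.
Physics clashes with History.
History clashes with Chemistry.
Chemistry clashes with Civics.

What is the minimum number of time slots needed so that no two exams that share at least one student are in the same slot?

The cycle Civics-Chemistry-History-Physics-Econ-Civics has odd length 5, so it cannot be 2-colored; at least 3 time slots are needed.
3 time slots suffice: time slot 1 → {Econ, History}; time slot 2 → {Physics, Chemistry}; time slot 3 → {Civics}. No two conflicting exams share a time slot.

3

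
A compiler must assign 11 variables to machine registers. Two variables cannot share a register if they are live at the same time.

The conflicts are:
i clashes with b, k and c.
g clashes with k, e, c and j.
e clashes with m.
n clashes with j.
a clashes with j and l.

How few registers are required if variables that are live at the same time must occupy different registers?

a and j conflict, so at least 2 registers are needed.
2 registers suffice: register 1 → {i, g, n, a, m}; register 2 → {b, k, e, c, j, l}. No two conflicting variables share a register.

2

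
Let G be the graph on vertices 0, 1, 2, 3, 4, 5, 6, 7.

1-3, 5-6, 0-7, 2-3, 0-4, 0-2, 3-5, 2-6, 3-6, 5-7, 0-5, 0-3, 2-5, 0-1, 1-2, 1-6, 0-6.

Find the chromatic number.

0, 1, 2, 3, 6 form a clique, so at least 5 colors are needed.
One proper 5-coloring: 0=a, 1=d, 2=c, 3=b, 4=b, 5=d, 6=e, 7=b. No two adjacent vertices share a color.

5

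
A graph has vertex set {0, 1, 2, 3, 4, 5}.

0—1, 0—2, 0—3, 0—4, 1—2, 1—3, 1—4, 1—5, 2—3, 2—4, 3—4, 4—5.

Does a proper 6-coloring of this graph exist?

The chromatic number is 5. 0, 1, 2, 3, 4 are mutually adjacent (a clique of size 5), so at least 5 colors are needed.
5 colors suffice: 0=d, 1=b, 2=c, 3=e, 4=a, 5=c.
Since 6 ≥ 5, a proper 6-coloring certainly exists.

Yes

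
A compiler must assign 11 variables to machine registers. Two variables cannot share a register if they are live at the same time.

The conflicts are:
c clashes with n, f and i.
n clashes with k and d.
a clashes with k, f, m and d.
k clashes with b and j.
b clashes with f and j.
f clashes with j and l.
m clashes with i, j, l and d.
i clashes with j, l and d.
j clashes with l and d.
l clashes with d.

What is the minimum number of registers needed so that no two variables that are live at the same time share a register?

5

m, i, j, l, d are mutually in conflict, so at least 5 registers are needed.
5 registers suffice: register 1 → {n, a, j}; register 2 → {k, f, d}; register 3 → {c, b, l}; register 4 → {m}; register 5 → {i}. Each listed conflict is separated.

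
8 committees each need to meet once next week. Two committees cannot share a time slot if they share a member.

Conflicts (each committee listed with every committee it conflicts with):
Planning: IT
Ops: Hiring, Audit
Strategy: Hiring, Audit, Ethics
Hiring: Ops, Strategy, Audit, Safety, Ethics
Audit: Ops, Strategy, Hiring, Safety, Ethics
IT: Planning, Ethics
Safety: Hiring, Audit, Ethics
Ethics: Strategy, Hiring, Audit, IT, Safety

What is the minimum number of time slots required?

Hiring, Audit, Safety, Ethics are mutually in conflict, so at least 4 time slots are needed.
4 time slots suffice: time slot 1 → {Planning, Ops, Ethics}; time slot 2 → {Hiring, IT}; time slot 3 → {Audit}; time slot 4 → {Strategy, Safety}. Every pair that conflicts lands in different time slots.

4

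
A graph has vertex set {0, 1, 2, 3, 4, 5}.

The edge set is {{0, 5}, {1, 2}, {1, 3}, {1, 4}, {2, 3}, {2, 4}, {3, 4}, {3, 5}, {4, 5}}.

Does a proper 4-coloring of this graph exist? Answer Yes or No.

Yes

The chromatic number is 4. 1, 2, 3, 4 form a clique, so at least 4 colors are needed.
4 colors suffice: 0=a, 1=c, 2=d, 3=b, 4=a, 5=c.
That is already a proper 4-coloring.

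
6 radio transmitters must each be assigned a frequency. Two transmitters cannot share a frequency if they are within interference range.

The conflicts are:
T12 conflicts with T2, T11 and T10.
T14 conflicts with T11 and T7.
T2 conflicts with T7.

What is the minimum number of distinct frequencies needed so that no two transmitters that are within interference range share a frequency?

The cycle T14-T11-T12-T2-T7-T14 has odd length 5, so it cannot be 2-colored; at least 3 frequencies are needed.
A valid assignment using 3 frequencies: T12=1, T14=1, T2=3, T11=2, T7=2, T10=2. Every pair that conflicts lands in different frequencies.

3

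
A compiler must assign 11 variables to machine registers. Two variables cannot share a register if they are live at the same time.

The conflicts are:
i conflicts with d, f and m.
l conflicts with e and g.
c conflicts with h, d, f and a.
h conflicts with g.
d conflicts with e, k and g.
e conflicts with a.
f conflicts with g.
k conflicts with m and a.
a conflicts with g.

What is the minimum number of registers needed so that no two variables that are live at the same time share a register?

i and f conflict, so at least 2 registers are needed.
A valid assignment using 2 registers: i=2, l=1, c=2, h=1, d=1, e=2, f=1, k=2, m=1, a=1, g=2. Every pair that conflicts lands in different registers.

2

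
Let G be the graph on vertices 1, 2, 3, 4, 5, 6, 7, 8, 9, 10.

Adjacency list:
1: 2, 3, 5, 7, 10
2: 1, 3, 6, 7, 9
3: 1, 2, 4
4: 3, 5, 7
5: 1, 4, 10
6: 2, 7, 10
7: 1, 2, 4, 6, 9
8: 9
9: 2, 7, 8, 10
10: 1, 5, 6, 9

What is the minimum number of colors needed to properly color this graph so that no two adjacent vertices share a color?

2, 7, 9 form a triangle, so at least 3 colors are needed.
One proper 3-coloring: 1=c, 2=a, 3=b, 4=a, 5=b, 6=c, 7=b, 8=a, 9=c, 10=a. Every edge joins two different colors.

3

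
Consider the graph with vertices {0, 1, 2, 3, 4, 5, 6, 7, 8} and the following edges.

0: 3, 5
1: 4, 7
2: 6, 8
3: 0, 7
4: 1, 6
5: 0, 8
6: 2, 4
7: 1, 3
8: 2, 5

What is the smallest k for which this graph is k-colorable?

The cycle 7-1-4-6-2-8-5-0-3-7 has odd length 9, so it cannot be 2-colored; at least 3 colors are needed.
3 colors suffice: color red → {2, 3, 4, 5}; color blue → {0, 1, 6, 8}; color green → {7}. Every edge joins two different colors.

3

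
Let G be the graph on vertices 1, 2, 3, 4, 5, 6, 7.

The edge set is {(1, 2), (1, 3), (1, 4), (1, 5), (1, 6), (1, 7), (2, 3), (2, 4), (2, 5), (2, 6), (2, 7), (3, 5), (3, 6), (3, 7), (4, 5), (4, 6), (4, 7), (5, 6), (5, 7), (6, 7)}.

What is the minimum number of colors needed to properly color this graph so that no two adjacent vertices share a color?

6

1, 2, 4, 5, 6, 7 are mutually adjacent (a clique of size 6), so at least 6 colors are needed.
6 colors suffice: color red → {6}; color blue → {5}; color green → {1}; color yellow → {2}; color purple → {7}; color orange → {3, 4}. Each edge has distinct colors on its endpoints.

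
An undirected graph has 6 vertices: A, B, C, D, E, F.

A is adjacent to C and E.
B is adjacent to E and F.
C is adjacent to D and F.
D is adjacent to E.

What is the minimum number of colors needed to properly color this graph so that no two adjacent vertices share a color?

The cycle C-A-E-B-F-C has odd length 5, so it cannot be 2-colored; at least 3 colors are needed.
3 colors suffice: color 1 → {C, E}; color 2 → {A, D, F}; color 3 → {B}. Every edge joins two different colors.

3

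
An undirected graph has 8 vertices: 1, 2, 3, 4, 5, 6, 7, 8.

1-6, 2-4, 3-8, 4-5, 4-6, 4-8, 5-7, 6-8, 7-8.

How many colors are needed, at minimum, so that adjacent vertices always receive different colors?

3

4, 6, 8 form a triangle, so at least 3 colors are needed.
3 colors suffice: 1=a, 2=a, 3=b, 4=b, 5=a, 6=c, 7=b, 8=a. Every edge joins two different colors.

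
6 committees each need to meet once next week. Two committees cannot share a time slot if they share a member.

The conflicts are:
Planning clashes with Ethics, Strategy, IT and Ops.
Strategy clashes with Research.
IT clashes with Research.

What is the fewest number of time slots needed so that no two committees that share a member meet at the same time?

Planning and Strategy conflict, so at least 2 time slots are needed.
A valid assignment using 2 time slots: Planning=1, Ethics=2, Strategy=2, IT=2, Research=1, Ops=2. No two conflicting committees share a time slot.

2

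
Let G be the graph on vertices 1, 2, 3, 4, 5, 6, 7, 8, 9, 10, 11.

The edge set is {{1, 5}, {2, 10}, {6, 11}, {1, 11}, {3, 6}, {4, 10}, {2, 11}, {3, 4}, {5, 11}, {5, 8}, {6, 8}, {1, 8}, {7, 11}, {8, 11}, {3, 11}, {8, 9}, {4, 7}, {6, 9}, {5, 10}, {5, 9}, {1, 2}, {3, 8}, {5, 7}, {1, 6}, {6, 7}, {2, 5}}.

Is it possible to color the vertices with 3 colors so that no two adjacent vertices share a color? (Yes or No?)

No

1, 5, 8, 11 are pairwise adjacent (a clique of size 4), so at least 4 colors are needed.
So 3 colors are not enough.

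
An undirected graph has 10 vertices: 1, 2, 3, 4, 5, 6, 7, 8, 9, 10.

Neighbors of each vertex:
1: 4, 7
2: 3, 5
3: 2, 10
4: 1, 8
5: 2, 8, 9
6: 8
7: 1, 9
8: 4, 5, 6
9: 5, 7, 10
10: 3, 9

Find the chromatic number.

3

The cycle 2-5-9-10-3-2 has odd length 5, so it cannot be 2-colored; at least 3 colors are needed.
3 colors suffice: color red → {1, 2, 8, 9}; color blue → {4, 5, 6, 7, 10}; color green → {3}. No two adjacent vertices share a color.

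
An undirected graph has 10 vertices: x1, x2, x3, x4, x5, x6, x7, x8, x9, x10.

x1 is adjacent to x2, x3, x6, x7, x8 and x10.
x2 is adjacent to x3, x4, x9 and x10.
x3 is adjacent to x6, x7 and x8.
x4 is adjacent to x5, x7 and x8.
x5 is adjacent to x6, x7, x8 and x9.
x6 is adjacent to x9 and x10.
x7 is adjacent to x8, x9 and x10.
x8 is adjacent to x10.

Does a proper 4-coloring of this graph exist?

The chromatic number is 4. x1, x7, x8, x10 are pairwise adjacent (a clique of size 4), so at least 4 colors are needed.
4 colors suffice: color R → {x2, x6, x7}; color B → {x1, x5}; color G → {x8, x9}; color Y → {x3, x4, x10}.
That is already a proper 4-coloring.

Yes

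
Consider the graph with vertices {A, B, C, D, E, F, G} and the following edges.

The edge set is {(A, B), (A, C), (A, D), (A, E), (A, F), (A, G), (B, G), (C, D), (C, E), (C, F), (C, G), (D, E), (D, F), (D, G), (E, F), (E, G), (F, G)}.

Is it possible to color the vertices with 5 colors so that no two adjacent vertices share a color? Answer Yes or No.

A, C, D, E, F, G are mutually adjacent (a clique of size 6), so at least 6 colors are needed.
So 5 colors are not enough.

No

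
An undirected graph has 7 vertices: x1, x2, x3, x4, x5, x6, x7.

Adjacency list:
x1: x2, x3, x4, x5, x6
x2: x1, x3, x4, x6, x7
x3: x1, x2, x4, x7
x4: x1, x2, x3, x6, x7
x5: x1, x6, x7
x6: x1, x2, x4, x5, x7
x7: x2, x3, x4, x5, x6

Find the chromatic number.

4

x1, x2, x4, x6 are pairwise adjacent (a clique of size 4), so at least 4 colors are needed.
4 colors suffice: color R → {x1, x7}; color B → {x2, x5}; color G → {x3, x6}; color Y → {x4}. No two adjacent vertices share a color.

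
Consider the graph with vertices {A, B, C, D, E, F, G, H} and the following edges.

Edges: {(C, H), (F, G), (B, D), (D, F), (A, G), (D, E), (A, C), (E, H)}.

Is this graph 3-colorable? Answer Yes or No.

Yes

The chromatic number is 3. The cycle E-D-F-G-A-C-H-E has odd length 7, so it cannot be 2-colored; at least 3 colors are needed.
3 colors suffice: color 1 → {C, D, G}; color 2 → {A, B, E, F}; color 3 → {H}.
That is already a proper 3-coloring.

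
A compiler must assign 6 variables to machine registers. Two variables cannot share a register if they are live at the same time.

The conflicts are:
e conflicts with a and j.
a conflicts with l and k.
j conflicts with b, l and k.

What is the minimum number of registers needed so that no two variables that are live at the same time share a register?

e and j conflict, so at least 2 registers are needed.
2 registers suffice: register 1 → {a, j}; register 2 → {e, b, l, k}. Every pair that conflicts lands in different registers.

2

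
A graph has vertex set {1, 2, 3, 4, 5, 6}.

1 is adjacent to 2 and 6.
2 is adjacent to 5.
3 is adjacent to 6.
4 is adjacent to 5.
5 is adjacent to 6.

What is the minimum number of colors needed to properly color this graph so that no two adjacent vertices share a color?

4 and 5 are adjacent, so at least 2 colors are needed.
One proper 2-coloring: 1=b, 2=a, 3=b, 4=a, 5=b, 6=a. No two adjacent vertices share a color.

2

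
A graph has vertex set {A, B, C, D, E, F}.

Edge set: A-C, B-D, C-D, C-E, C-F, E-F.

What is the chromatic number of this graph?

3

C, E, F are mutually adjacent, so at least 3 colors are needed.
3 colors suffice: A=2, B=1, C=1, D=2, E=3, F=2. Each edge has distinct colors on its endpoints.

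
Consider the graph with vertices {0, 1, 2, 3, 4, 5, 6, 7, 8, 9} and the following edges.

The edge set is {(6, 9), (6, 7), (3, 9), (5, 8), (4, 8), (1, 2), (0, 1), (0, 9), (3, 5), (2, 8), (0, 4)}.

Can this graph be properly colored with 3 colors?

The chromatic number is 3. The cycle 8-4-0-1-2-8 has odd length 5, so it cannot be 2-colored; at least 3 colors are needed.
3 colors suffice: 0=b, 1=a, 2=b, 3=b, 4=c, 5=c, 6=b, 7=a, 8=a, 9=a.
That is already a proper 3-coloring.

Yes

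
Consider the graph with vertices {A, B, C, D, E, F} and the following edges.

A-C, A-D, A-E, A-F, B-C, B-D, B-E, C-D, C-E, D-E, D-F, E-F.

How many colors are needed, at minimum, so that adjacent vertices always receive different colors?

B, C, D, E form a clique, so at least 4 colors are needed.
4 colors suffice: color 1 → {D}; color 2 → {E}; color 3 → {C, F}; color 4 → {A, B}. No two adjacent vertices share a color.

4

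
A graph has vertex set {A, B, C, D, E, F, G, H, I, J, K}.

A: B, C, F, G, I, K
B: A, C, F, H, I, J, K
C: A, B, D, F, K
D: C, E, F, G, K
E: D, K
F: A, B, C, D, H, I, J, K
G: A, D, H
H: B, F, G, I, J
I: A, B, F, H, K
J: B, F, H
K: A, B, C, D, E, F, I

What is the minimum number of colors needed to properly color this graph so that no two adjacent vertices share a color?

5

A, B, F, I, K are mutually adjacent (a clique of size 5), so at least 5 colors are needed.
One proper 5-coloring: A=4, B=2, C=5, D=2, E=1, F=1, G=1, H=3, I=5, J=4, K=3. Each edge has distinct colors on its endpoints.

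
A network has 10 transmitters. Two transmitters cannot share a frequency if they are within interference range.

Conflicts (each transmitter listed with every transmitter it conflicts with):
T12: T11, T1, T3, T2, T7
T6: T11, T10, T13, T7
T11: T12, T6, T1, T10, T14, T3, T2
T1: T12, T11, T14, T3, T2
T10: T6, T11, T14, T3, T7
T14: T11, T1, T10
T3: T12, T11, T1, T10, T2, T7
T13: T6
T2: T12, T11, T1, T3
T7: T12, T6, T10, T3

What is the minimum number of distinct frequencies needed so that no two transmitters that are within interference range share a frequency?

T12, T11, T1, T3, T2 pairwise conflict, so at least 5 frequencies are needed.
5 frequencies suffice: frequency 1 → {T11, T13, T7}; frequency 2 → {T6, T14, T3}; frequency 3 → {T12, T10}; frequency 4 → {T1}; frequency 5 → {T2}. Every pair that conflicts lands in different frequencies.

5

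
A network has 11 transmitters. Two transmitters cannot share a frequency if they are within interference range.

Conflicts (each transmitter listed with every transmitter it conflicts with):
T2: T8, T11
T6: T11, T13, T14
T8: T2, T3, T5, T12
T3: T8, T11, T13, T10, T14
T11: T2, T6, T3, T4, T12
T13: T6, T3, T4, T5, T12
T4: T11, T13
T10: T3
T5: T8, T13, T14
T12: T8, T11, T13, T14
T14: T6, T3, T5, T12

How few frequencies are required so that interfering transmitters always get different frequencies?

2

T2 and T8 conflict, so at least 2 frequencies are needed.
2 frequencies suffice: T2=2, T6=2, T8=1, T3=2, T11=1, T13=1, T4=2, T10=1, T5=2, T12=2, T14=1. Every pair that conflicts lands in different frequencies.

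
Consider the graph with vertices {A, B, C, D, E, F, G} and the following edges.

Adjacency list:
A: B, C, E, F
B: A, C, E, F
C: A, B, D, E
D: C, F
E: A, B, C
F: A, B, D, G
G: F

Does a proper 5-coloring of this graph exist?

The chromatic number is 4. A, B, C, E form a clique, so at least 4 colors are needed.
4 colors suffice: A=3, B=1, C=2, D=1, E=4, F=2, G=1.
Since 5 ≥ 4, a proper 5-coloring certainly exists.

Yes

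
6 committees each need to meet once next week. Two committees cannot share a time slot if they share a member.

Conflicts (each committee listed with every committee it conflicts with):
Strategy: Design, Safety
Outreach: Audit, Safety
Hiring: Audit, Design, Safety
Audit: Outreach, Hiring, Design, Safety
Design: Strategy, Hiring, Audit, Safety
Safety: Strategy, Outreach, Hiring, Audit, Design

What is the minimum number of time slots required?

4

Hiring, Audit, Design, Safety are mutually in conflict, so at least 4 time slots are needed.
4 time slots suffice: time slot 1 → {Safety}; time slot 2 → {Outreach, Design}; time slot 3 → {Strategy, Audit}; time slot 4 → {Hiring}. Every pair that conflicts lands in different time slots.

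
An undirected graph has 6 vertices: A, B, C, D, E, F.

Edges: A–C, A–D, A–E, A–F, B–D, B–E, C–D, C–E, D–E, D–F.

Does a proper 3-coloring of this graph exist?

No

A, C, D, E form a clique, so at least 4 colors are needed.
So 3 colors are not enough.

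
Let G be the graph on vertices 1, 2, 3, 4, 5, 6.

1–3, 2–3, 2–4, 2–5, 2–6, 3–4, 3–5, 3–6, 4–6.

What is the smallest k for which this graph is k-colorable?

4

2, 3, 4, 6 are mutually adjacent (a clique of size 4), so at least 4 colors are needed.
4 colors suffice: 1=b, 2=b, 3=a, 4=c, 5=c, 6=d. No two adjacent vertices share a color.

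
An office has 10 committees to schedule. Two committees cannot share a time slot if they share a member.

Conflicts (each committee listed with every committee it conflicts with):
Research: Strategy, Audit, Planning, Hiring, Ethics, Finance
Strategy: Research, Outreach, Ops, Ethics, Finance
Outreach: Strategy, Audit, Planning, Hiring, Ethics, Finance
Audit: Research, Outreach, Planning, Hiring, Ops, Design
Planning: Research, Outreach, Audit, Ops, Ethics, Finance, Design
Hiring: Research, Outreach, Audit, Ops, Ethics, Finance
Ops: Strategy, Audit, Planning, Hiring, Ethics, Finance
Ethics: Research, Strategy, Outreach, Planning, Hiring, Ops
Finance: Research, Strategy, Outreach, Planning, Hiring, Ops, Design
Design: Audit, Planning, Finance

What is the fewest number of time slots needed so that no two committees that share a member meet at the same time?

Strategy, Ops, Finance all conflict with each other, so at least 3 time slots are needed.
3 time slots suffice: time slot 1 → {Audit, Ethics, Finance}; time slot 2 → {Strategy, Planning, Hiring}; time slot 3 → {Research, Outreach, Ops, Design}. Every pair that conflicts lands in different time slots.

3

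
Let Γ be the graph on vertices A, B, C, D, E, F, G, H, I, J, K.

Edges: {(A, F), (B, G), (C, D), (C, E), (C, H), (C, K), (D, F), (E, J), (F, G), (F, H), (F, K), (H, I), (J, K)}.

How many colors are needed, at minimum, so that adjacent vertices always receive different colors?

2

C and H are adjacent, so at least 2 colors are needed.
2 colors suffice: color red → {B, C, F, I, J}; color blue → {A, D, E, G, H, K}. No two adjacent vertices share a color.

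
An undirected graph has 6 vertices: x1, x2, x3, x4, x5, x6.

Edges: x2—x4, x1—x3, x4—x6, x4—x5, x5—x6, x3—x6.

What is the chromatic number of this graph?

x4, x5, x6 form a triangle, so at least 3 colors are needed.
3 colors suffice: color 1 → {x3, x4}; color 2 → {x1, x2, x6}; color 3 → {x5}. No two adjacent vertices share a color.

3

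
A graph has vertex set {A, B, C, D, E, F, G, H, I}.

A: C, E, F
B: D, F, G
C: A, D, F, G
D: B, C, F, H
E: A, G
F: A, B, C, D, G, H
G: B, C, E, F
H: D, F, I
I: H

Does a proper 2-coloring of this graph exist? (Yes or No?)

A, C, F form a triangle, so at least 3 colors are needed.
So 2 colors are not enough.

No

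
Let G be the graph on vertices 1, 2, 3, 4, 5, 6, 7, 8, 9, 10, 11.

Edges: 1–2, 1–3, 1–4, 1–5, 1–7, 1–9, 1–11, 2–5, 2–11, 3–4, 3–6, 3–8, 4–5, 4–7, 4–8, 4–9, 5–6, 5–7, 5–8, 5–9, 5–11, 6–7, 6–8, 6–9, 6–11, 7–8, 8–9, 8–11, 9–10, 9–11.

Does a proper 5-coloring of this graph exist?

The chromatic number is 5. 5, 6, 8, 9, 11 form a clique, so at least 5 colors are needed.
5 colors suffice: color red → {3, 5, 10}; color blue → {1, 8}; color green → {2, 7, 9}; color yellow → {4, 11}; color purple → {6}.
That is already a proper 5-coloring.

Yes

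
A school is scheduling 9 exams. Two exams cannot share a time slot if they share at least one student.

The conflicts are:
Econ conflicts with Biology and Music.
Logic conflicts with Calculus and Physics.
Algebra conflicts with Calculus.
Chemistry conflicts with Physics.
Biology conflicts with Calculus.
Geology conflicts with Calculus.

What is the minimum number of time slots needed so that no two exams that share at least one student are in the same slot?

2

Econ and Music conflict, so at least 2 time slots are needed.
2 time slots suffice: time slot 1 → {Econ, Calculus, Physics}; time slot 2 → {Logic, Algebra, Chemistry, Biology, Geology, Music}. No two conflicting exams share a time slot.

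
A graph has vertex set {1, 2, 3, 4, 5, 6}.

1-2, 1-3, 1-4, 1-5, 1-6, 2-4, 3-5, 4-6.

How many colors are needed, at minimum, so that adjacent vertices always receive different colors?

1, 3, 5 are mutually adjacent, so at least 3 colors are needed.
3 colors suffice: color a → {1}; color b → {4, 5}; color c → {2, 3, 6}. Every edge joins two different colors.

3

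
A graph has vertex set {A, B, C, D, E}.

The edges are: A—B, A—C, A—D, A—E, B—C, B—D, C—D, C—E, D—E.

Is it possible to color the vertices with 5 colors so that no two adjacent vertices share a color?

Yes

The chromatic number is 4. A, C, D, E are pairwise adjacent (a clique of size 4), so at least 4 colors are needed.
4 colors suffice: color 1 → {A}; color 2 → {D}; color 3 → {C}; color 4 → {B, E}.
Since 5 ≥ 4, a proper 5-coloring certainly exists.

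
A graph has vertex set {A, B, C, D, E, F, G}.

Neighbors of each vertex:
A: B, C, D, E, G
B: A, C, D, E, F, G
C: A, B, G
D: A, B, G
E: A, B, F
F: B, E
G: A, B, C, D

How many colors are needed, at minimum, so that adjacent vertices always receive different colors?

4

A, B, C, G are pairwise adjacent (a clique of size 4), so at least 4 colors are needed.
One proper 4-coloring: A=2, B=1, C=4, D=4, E=3, F=2, G=3. Each edge has distinct colors on its endpoints.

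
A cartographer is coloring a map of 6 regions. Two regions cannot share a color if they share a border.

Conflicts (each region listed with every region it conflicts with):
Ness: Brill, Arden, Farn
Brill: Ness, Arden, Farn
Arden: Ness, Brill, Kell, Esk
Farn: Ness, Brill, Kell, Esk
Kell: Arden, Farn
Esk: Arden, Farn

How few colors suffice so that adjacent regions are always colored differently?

Ness, Brill, Arden are mutually in conflict, so at least 3 colors are needed.
3 colors suffice: color 1 → {Arden, Farn}; color 2 → {Ness, Kell, Esk}; color 3 → {Brill}. Every pair that conflicts lands in different colors.

3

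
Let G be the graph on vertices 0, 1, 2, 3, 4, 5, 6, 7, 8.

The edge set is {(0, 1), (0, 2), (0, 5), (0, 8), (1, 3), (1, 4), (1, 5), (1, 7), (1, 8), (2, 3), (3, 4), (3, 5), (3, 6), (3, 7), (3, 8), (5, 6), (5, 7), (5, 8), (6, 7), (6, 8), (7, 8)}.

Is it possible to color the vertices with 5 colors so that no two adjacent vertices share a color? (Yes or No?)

Yes

The chromatic number is 5. 1, 3, 5, 7, 8 form a clique, so at least 5 colors are needed.
A valid assignment using 5 colors: 0=red, 1=green, 2=blue, 3=red, 4=blue, 5=yellow, 6=green, 7=purple, 8=blue.
That is already a proper 5-coloring.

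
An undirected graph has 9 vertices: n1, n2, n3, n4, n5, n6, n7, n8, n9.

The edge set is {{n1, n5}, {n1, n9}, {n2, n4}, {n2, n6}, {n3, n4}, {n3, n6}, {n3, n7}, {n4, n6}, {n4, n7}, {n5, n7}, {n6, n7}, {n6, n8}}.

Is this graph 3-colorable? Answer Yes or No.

n3, n4, n6, n7 form a clique, so at least 4 colors are needed.
So 3 colors are not enough.

No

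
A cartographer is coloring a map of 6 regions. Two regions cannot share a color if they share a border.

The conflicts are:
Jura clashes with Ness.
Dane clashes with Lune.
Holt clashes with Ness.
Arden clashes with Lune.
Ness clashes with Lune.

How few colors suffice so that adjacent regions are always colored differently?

2

Jura and Ness conflict, so at least 2 colors are needed.
2 colors suffice: color 1 → {Dane, Arden, Ness}; color 2 → {Jura, Holt, Lune}. No two conflicting regions share a color.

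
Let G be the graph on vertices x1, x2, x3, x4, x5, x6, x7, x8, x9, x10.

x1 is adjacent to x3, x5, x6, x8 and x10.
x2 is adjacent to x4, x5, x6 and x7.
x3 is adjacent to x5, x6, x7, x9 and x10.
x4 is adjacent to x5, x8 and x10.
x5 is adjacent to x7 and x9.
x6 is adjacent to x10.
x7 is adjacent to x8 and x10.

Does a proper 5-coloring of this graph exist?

Yes

The chromatic number is 4. x1, x3, x6, x10 are mutually adjacent (a clique of size 4), so at least 4 colors are needed.
4 colors suffice: color R → {x2, x3, x8}; color B → {x5, x10}; color G → {x1, x4, x7, x9}; color Y → {x6}.
Since 5 ≥ 4, a proper 5-coloring certainly exists.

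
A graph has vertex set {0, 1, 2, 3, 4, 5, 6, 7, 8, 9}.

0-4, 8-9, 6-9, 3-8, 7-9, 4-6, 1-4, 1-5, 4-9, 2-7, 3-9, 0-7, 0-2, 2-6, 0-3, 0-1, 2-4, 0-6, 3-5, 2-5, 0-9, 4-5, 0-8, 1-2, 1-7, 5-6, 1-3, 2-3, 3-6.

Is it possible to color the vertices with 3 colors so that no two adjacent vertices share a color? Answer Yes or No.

2, 3, 5, 6 form a clique, so at least 4 colors are needed.
So 3 colors are not enough.

No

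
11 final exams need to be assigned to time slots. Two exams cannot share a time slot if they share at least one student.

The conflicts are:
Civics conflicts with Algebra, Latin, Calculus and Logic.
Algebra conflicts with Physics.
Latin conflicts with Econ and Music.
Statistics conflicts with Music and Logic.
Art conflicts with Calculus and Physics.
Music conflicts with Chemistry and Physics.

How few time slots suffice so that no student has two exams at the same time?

3

The cycle Algebra-Physics-Art-Calculus-Civics-Algebra has odd length 5, so it cannot be 2-colored; at least 3 time slots are needed.
A valid assignment using 3 time slots: Civics=1, Algebra=3, Latin=2, Statistics=2, Art=1, Econ=1, Music=1, Calculus=2, Logic=3, Chemistry=2, Physics=2. Each listed conflict is separated.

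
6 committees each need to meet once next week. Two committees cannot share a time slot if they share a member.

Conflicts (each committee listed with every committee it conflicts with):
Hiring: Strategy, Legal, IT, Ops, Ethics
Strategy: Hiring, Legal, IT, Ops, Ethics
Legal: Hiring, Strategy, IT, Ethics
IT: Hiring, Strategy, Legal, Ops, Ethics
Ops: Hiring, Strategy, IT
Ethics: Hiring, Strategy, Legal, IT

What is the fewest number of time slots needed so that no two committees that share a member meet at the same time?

5

Hiring, Strategy, Legal, IT, Ethics pairwise conflict, so at least 5 time slots are needed.
Using 5 time slots: Hiring=3, Strategy=1, Legal=4, IT=2, Ops=4, Ethics=5. Each listed conflict is separated.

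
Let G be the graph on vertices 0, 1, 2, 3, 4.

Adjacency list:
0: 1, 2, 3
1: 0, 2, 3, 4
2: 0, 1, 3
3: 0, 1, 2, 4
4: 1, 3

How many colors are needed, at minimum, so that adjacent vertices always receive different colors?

0, 1, 2, 3 form a clique, so at least 4 colors are needed.
A valid assignment using 4 colors: 0=d, 1=a, 2=c, 3=b, 4=c. Every edge joins two different colors.

4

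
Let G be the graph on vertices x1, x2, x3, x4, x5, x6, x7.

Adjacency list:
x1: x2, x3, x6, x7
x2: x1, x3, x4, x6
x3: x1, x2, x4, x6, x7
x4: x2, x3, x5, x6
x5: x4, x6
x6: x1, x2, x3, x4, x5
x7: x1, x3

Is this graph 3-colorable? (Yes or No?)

No

x2, x3, x4, x6 are mutually adjacent (a clique of size 4), so at least 4 colors are needed.
So 3 colors are not enough.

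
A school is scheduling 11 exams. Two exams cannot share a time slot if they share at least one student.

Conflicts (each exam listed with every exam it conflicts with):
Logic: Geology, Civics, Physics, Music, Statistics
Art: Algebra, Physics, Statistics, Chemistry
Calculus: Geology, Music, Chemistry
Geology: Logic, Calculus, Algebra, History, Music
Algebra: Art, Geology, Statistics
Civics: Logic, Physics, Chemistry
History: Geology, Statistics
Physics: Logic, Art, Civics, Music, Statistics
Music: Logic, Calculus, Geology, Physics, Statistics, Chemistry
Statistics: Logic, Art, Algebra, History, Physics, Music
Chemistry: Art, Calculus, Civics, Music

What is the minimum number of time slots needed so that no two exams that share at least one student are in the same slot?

4

Logic, Physics, Music, Statistics all conflict with each other, so at least 4 time slots are needed.
4 time slots suffice: time slot 1 → {Geology, Statistics, Chemistry}; time slot 2 → {Art, Civics, History, Music}; time slot 3 → {Calculus, Algebra, Physics}; time slot 4 → {Logic}. Every pair that conflicts lands in different time slots.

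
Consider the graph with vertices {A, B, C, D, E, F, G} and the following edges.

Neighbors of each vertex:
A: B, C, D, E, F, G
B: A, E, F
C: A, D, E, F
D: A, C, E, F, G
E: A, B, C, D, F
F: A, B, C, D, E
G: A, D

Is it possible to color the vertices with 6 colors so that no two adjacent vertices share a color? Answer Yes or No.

The chromatic number is 5. A, C, D, E, F are mutually adjacent (a clique of size 5), so at least 5 colors are needed.
5 colors suffice: color 1 → {A}; color 2 → {F, G}; color 3 → {E}; color 4 → {B, D}; color 5 → {C}.
Since 6 ≥ 5, a proper 6-coloring certainly exists.

Yes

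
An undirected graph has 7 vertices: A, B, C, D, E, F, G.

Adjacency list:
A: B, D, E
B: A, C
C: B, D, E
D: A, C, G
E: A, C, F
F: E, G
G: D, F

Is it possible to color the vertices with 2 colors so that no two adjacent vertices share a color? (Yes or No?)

No

The cycle E-F-G-D-A-E has odd length 5, so it cannot be 2-colored; at least 3 colors are needed.
So 2 colors are not enough.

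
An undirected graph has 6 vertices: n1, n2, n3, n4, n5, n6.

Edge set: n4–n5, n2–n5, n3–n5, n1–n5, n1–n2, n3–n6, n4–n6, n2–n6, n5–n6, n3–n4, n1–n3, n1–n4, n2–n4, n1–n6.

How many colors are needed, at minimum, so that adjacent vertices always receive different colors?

5

n1, n2, n4, n5, n6 form a clique, so at least 5 colors are needed.
A valid assignment using 5 colors: n1=4, n2=5, n3=5, n4=2, n5=3, n6=1. No two adjacent vertices share a color.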